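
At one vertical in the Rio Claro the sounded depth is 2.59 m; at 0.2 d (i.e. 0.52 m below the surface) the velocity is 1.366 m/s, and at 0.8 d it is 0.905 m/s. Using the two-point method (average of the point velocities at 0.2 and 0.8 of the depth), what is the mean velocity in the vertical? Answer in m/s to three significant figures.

1.14 m/s

v̄ = (1.366 + 0.905) / 2 = 1.136 m/s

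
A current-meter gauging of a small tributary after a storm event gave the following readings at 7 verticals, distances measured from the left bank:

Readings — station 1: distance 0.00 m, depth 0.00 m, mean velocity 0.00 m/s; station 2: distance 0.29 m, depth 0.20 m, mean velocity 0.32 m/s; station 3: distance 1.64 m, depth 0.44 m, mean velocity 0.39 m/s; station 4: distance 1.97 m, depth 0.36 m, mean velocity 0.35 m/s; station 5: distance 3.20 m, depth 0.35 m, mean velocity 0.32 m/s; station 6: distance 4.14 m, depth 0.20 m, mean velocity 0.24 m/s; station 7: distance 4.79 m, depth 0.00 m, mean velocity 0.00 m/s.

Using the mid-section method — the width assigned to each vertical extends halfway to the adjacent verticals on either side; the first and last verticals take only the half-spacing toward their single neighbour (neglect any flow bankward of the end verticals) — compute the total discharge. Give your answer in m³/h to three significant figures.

1640 m³/h

w_2 = (1.64 − 0.00)/2 = 0.82 m; q_2 = 0.32 × 0.20 × 0.82 = 0.05248 m³/s
w_3 = (1.97 − 0.29)/2 = 0.84 m; q_3 = 0.39 × 0.44 × 0.84 = 0.1441 m³/s
w_4 = (3.20 − 1.64)/2 = 0.78 m; q_4 = 0.35 × 0.36 × 0.78 = 0.09828 m³/s
w_5 = (4.14 − 1.97)/2 = 1.085 m; q_5 = 0.32 × 0.35 × 1.085 = 0.1215 m³/s
w_6 = (4.79 − 3.20)/2 = 0.795 m; q_6 = 0.24 × 0.20 × 0.795 = 0.03816 m³/s
Stations 1, 7 contribute zero (depth or velocity is 0).
Q = Σ qᵢ = 0.4546 m³/s
= 0.4546 × 3600 = 1637 m³/h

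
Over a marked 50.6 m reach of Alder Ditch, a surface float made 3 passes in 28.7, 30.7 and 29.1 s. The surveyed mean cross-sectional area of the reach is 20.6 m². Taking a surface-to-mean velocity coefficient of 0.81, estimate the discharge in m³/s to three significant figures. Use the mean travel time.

t̄ = (28.7 + 30.7 + 29.1) / 3 = 29.5 s
v_surface = L / t̄ = 50.6 / 29.5 = 1.715 m/s
v_mean = 0.81 × 1.715 = 1.389 m/s
Q = A × v_mean = 20.6 × 1.389 = 28.62 m³/s

28.6 m³/s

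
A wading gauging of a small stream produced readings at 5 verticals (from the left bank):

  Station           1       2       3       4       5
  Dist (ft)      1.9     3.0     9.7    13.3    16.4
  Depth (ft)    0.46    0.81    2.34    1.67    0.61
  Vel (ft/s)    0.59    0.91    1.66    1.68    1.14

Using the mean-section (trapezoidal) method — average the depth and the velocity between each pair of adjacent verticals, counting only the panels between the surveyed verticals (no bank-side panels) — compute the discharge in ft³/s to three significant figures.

Panel 1-2: Δb = 1.1 ft, d̄ = (0.46+0.81)/2 = 0.635, v̄ = (0.59+0.91)/2 = 0.75 → q = 1.1×0.635×0.75 = 0.5239 ft³/s
Panel 2-3: Δb = 6.7 ft, d̄ = (0.81+2.34)/2 = 1.575, v̄ = (0.91+1.66)/2 = 1.285 → q = 6.7×1.575×1.285 = 13.56 ft³/s
Panel 3-4: Δb = 3.6 ft, d̄ = (2.34+1.67)/2 = 2.005, v̄ = (1.66+1.68)/2 = 1.67 → q = 3.6×2.005×1.67 = 12.05 ft³/s
Panel 4-5: Δb = 3.1 ft, d̄ = (1.67+0.61)/2 = 1.14, v̄ = (1.68+1.14)/2 = 1.41 → q = 3.1×1.14×1.41 = 4.983 ft³/s
Q = Σ q = 31.12 ft³/s

31.1 ft³/s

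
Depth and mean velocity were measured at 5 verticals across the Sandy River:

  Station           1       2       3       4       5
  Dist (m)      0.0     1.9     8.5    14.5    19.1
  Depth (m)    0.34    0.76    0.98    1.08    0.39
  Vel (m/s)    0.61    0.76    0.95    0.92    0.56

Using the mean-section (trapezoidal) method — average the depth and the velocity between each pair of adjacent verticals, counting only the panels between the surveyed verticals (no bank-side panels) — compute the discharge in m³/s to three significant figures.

Panel 1-2: Δb = 1.9 m, d̄ = (0.34+0.76)/2 = 0.55, v̄ = (0.61+0.76)/2 = 0.685 → q = 1.9×0.55×0.685 = 0.7158 m³/s
Panel 2-3: Δb = 6.6 m, d̄ = (0.76+0.98)/2 = 0.87, v̄ = (0.76+0.95)/2 = 0.855 → q = 6.6×0.87×0.855 = 4.909 m³/s
Panel 3-4: Δb = 6 m, d̄ = (0.98+1.08)/2 = 1.03, v̄ = (0.95+0.92)/2 = 0.935 → q = 6×1.03×0.935 = 5.778 m³/s
Panel 4-5: Δb = 4.6 m, d̄ = (1.08+0.39)/2 = 0.735, v̄ = (0.92+0.56)/2 = 0.74 → q = 4.6×0.735×0.74 = 2.502 m³/s
Q = Σ q = 13.91 m³/s

13.9 m³/s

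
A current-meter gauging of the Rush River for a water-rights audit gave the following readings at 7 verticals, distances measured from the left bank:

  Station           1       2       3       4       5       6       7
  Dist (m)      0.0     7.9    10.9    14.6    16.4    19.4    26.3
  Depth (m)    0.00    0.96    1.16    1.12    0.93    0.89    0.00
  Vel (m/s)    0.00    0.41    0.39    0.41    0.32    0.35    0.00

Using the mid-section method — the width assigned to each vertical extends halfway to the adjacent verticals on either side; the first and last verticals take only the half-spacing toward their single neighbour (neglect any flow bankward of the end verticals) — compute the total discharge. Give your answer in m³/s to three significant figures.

w_2 = (10.9 − 0.0)/2 = 5.45 m; q_2 = 0.41 × 0.96 × 5.45 = 2.145 m³/s
w_3 = (14.6 − 7.9)/2 = 3.35 m; q_3 = 0.39 × 1.16 × 3.35 = 1.516 m³/s
w_4 = (16.4 − 10.9)/2 = 2.75 m; q_4 = 0.41 × 1.12 × 2.75 = 1.263 m³/s
w_5 = (19.4 − 14.6)/2 = 2.4 m; q_5 = 0.32 × 0.93 × 2.4 = 0.7142 m³/s
w_6 = (26.3 − 16.4)/2 = 4.95 m; q_6 = 0.35 × 0.89 × 4.95 = 1.542 m³/s
Stations 1, 7 contribute zero (depth or velocity is 0).
Q = Σ qᵢ = 7.180 m³/s

7.18 m³/s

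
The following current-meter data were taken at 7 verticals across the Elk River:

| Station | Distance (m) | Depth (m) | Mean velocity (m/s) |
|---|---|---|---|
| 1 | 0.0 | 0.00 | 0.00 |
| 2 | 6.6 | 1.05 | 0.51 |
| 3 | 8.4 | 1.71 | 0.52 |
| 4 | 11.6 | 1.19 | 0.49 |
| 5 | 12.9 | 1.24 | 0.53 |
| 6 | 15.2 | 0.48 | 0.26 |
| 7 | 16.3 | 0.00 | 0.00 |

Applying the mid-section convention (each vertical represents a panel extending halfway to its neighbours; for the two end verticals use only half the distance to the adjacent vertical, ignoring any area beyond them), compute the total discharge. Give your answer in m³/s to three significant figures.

w_2 = (8.4 − 0.0)/2 = 4.2 m; q_2 = 0.51 × 1.05 × 4.2 = 2.249 m³/s
w_3 = (11.6 − 6.6)/2 = 2.5 m; q_3 = 0.52 × 1.71 × 2.5 = 2.223 m³/s
w_4 = (12.9 − 8.4)/2 = 2.25 m; q_4 = 0.49 × 1.19 × 2.25 = 1.312 m³/s
w_5 = (15.2 − 11.6)/2 = 1.8 m; q_5 = 0.53 × 1.24 × 1.8 = 1.183 m³/s
w_6 = (16.3 − 12.9)/2 = 1.7 m; q_6 = 0.26 × 0.48 × 1.7 = 0.2122 m³/s
Stations 1, 7 contribute zero (depth or velocity is 0).
Q = Σ qᵢ = 7.179 m³/s

7.18 m³/s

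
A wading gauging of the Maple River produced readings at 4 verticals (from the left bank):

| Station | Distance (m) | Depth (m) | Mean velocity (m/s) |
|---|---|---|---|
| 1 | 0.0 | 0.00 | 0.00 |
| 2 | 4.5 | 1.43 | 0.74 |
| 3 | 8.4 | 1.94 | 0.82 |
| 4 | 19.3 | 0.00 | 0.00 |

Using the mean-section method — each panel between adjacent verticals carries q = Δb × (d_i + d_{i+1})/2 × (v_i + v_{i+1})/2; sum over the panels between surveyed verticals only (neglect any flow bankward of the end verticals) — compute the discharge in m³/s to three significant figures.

10.7 m³/s

Panel 1-2: Δb = 4.5 m, d̄ = (0.00+1.43)/2 = 0.715, v̄ = (0.00+0.74)/2 = 0.37 → q = 4.5×0.715×0.37 = 1.190 m³/s
Panel 2-3: Δb = 3.9 m, d̄ = (1.43+1.94)/2 = 1.685, v̄ = (0.74+0.82)/2 = 0.78 → q = 3.9×1.685×0.78 = 5.126 m³/s
Panel 3-4: Δb = 10.9 m, d̄ = (1.94+0.00)/2 = 0.97, v̄ = (0.82+0.00)/2 = 0.41 → q = 10.9×0.97×0.41 = 4.335 m³/s
Q = Σ q = 10.65 m³/s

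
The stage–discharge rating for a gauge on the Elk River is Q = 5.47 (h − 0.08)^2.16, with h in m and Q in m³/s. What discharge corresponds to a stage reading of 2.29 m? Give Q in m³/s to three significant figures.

Q = 5.47 × (2.29 − 0.08)^2.16 = 5.47 × 2.21^2.16 = 30.33 m³/s

30.3 m³/s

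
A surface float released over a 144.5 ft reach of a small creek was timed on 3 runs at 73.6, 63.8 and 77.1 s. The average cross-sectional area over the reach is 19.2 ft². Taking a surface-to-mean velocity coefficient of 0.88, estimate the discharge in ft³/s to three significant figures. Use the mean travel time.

34.1 ft³/s

t̄ = (73.6 + 63.8 + 77.1) / 3 = 71.5 s
v_surface = L / t̄ = 144.5 / 71.5 = 2.021 ft/s
v_mean = 0.88 × 2.021 = 1.778 ft/s
Q = A × v_mean = 19.2 × 1.778 = 34.15 ft³/s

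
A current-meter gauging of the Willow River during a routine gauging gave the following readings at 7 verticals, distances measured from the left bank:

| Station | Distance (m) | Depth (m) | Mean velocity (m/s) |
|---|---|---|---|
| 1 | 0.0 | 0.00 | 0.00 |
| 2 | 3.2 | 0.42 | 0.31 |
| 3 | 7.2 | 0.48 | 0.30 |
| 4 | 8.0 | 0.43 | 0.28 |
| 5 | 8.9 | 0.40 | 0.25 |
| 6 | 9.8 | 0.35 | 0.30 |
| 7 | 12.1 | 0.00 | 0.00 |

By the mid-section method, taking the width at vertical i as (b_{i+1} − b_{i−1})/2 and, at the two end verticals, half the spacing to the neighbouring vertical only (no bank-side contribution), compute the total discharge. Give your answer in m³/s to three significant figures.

1.17 m³/s

w_2 = (7.2 − 0.0)/2 = 3.6 m; q_2 = 0.31 × 0.42 × 3.6 = 0.4687 m³/s
w_3 = (8.0 − 3.2)/2 = 2.4 m; q_3 = 0.30 × 0.48 × 2.4 = 0.3456 m³/s
w_4 = (8.9 − 7.2)/2 = 0.85 m; q_4 = 0.28 × 0.43 × 0.85 = 0.1023 m³/s
w_5 = (9.8 − 8.0)/2 = 0.9 m; q_5 = 0.25 × 0.40 × 0.9 = 0.09000 m³/s
w_6 = (12.1 − 8.9)/2 = 1.6 m; q_6 = 0.30 × 0.35 × 1.6 = 0.1680 m³/s
Stations 1, 7 contribute zero (depth or velocity is 0).
Q = Σ qᵢ = 1.175 m³/s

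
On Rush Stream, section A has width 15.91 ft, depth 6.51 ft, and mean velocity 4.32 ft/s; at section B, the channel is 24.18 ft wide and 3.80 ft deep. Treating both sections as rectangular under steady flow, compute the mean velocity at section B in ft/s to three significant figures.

Q = A₁V₁ = (15.91×6.51) × 4.32 = 447.4 ft³/s
A₂ = 24.18 × 3.80 = 91.88 ft²
V₂ = Q/A₂ = 447.4/91.88 = 4.870 ft/s

4.87 ft/s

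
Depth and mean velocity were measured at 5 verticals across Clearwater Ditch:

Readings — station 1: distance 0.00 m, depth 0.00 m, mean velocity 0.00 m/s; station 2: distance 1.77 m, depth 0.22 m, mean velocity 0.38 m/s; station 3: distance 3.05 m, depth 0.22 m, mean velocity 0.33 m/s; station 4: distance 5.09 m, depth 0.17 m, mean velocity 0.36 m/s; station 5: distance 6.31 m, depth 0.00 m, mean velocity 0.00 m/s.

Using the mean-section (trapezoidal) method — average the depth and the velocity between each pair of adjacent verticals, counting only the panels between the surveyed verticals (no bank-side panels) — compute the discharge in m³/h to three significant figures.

Panel 1-2: Δb = 1.77 m, d̄ = (0.00+0.22)/2 = 0.11, v̄ = (0.00+0.38)/2 = 0.19 → q = 1.77×0.11×0.19 = 0.03699 m³/s
Panel 2-3: Δb = 1.28 m, d̄ = (0.22+0.22)/2 = 0.22, v̄ = (0.38+0.33)/2 = 0.355 → q = 1.28×0.22×0.355 = 0.09997 m³/s
Panel 3-4: Δb = 2.04 m, d̄ = (0.22+0.17)/2 = 0.195, v̄ = (0.33+0.36)/2 = 0.345 → q = 2.04×0.195×0.345 = 0.1372 m³/s
Panel 4-5: Δb = 1.22 m, d̄ = (0.17+0.00)/2 = 0.085, v̄ = (0.36+0.00)/2 = 0.18 → q = 1.22×0.085×0.18 = 0.01867 m³/s
Q = Σ q = 0.2929 m³/s
= 0.2929 × 3600 = 1054 m³/h

1050 m³/h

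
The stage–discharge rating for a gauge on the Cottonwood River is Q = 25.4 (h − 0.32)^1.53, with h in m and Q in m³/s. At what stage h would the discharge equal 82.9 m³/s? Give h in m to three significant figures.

h − h₀ = (Q/C)^(1/b) = (82.9/25.4)^(1/1.53) = 2.167 m
h = 0.32 + 2.167 = 2.487 m

2.49 m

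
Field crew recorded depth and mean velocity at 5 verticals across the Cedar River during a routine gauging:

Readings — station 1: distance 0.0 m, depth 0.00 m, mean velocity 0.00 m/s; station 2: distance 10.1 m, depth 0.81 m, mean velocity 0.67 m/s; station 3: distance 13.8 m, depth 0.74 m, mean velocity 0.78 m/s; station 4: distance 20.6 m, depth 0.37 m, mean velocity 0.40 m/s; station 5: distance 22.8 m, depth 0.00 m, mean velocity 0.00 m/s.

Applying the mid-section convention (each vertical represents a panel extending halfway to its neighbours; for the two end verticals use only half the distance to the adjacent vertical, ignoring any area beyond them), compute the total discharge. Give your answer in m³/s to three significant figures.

7.44 m³/s

w_2 = (13.8 − 0.0)/2 = 6.9 m; q_2 = 0.67 × 0.81 × 6.9 = 3.745 m³/s
w_3 = (20.6 − 10.1)/2 = 5.25 m; q_3 = 0.78 × 0.74 × 5.25 = 3.030 m³/s
w_4 = (22.8 − 13.8)/2 = 4.5 m; q_4 = 0.40 × 0.37 × 4.5 = 0.6660 m³/s
Stations 1, 5 contribute zero (depth or velocity is 0).
Q = Σ qᵢ = 7.441 m³/s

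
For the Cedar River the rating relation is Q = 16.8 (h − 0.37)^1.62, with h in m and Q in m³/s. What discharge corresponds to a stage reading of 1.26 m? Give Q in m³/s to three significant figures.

Q = 16.8 × (1.26 − 0.37)^1.62 = 16.8 × 0.89^1.62 = 13.91 m³/s

13.9 m³/s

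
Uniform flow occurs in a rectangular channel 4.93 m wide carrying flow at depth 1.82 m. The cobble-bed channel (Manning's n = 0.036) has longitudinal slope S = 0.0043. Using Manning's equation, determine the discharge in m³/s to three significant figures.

A = b·y = 4.93 × 1.82 = 8.973 m²
P = b + 2y = 4.93 + 2×1.82 = 8.570 m
R = A/P = 8.973/8.570 = 1.047 m
Q = (1/n)·A·R^(2/3)·S^(1/2) = (1/0.036) × 8.973 × 1.047^(2/3) × 0.0043^(1/2) = 16.85 m³/s

16.9 m³/s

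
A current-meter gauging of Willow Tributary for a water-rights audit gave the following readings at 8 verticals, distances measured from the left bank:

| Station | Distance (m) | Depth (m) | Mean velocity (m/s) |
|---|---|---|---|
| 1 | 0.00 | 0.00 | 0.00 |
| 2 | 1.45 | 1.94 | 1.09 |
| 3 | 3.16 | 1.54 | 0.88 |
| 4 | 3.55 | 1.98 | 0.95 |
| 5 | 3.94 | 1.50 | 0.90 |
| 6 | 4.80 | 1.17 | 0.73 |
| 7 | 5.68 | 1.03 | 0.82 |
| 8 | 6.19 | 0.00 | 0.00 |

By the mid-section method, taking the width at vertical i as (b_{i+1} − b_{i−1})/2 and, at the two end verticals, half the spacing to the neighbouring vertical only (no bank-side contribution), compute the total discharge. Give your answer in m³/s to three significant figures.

7.67 m³/s

w_2 = (3.16 − 0.00)/2 = 1.58 m; q_2 = 1.09 × 1.94 × 1.58 = 3.341 m³/s
w_3 = (3.55 − 1.45)/2 = 1.05 m; q_3 = 0.88 × 1.54 × 1.05 = 1.423 m³/s
w_4 = (3.94 − 3.16)/2 = 0.39 m; q_4 = 0.95 × 1.98 × 0.39 = 0.7336 m³/s
w_5 = (4.80 − 3.55)/2 = 0.625 m; q_5 = 0.90 × 1.50 × 0.625 = 0.8438 m³/s
w_6 = (5.68 − 3.94)/2 = 0.87 m; q_6 = 0.73 × 1.17 × 0.87 = 0.7431 m³/s
w_7 = (6.19 − 4.80)/2 = 0.695 m; q_7 = 0.82 × 1.03 × 0.695 = 0.5870 m³/s
Stations 1, 8 contribute zero (depth or velocity is 0).
Q = Σ qᵢ = 7.671 m³/s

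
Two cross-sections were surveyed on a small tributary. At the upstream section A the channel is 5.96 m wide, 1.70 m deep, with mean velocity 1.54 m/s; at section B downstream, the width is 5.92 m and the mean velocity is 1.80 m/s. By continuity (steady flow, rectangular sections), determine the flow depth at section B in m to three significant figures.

1.46 m

Q = A₁V₁ = (5.96×1.70) × 1.54 = 15.60 m³/s
d₂ = Q/(b₂ V₂) = 15.60/(5.92×1.80) = 1.464 m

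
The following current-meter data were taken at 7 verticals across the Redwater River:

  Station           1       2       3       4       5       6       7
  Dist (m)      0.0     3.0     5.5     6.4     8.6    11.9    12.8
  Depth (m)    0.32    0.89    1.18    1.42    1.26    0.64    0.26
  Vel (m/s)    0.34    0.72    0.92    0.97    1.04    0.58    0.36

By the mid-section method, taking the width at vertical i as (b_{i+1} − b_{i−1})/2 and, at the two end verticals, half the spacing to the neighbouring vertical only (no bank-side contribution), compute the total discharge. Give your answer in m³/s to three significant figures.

10.3 m³/s

w_1 = (3.0 − 0.0)/2 = 1.5 m; q_1 = 0.34 × 0.32 × 1.5 = 0.1632 m³/s
w_2 = (5.5 − 0.0)/2 = 2.75 m; q_2 = 0.72 × 0.89 × 2.75 = 1.762 m³/s
w_3 = (6.4 − 3.0)/2 = 1.7 m; q_3 = 0.92 × 1.18 × 1.7 = 1.846 m³/s
w_4 = (8.6 − 5.5)/2 = 1.55 m; q_4 = 0.97 × 1.42 × 1.55 = 2.135 m³/s
w_5 = (11.9 − 6.4)/2 = 2.75 m; q_5 = 1.04 × 1.26 × 2.75 = 3.604 m³/s
w_6 = (12.8 − 8.6)/2 = 2.1 m; q_6 = 0.58 × 0.64 × 2.1 = 0.7795 m³/s
w_7 = (12.8 − 11.9)/2 = 0.45 m; q_7 = 0.36 × 0.26 × 0.45 = 0.04212 m³/s
Q = Σ qᵢ = 10.33 m³/s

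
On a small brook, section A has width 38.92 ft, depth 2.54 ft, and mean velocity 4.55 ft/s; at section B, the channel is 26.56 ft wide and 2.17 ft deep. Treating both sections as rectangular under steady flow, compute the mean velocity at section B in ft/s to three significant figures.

Q = A₁V₁ = (38.92×2.54) × 4.55 = 449.8 ft³/s
A₂ = 26.56 × 2.17 = 57.64 ft²
V₂ = Q/A₂ = 449.8/57.64 = 7.804 ft/s

7.80 ft/s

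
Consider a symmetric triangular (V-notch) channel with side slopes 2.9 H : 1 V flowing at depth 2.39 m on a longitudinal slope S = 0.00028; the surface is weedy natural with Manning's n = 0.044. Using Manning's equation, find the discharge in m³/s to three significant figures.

6.83 m³/s

A = z·y² = 2.9×2.39² = 16.57 m²
P = 2y√(1+z²) = 2×2.39×√(1+2.9²) = 14.66 m
R = A/P = 16.57/14.66 = 1.130 m
Q = (1/n)·A·R^(2/3)·S^(1/2) = (1/0.044) × 16.57 × 1.130^(2/3) × 0.00028^(1/2) = 6.833 m³/s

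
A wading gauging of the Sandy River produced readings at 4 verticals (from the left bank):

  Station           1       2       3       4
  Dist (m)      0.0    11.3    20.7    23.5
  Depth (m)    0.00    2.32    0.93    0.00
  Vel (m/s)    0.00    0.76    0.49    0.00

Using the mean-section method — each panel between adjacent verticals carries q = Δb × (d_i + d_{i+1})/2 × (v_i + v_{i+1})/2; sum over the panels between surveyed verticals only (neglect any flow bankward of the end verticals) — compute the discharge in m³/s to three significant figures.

Panel 1-2: Δb = 11.3 m, d̄ = (0.00+2.32)/2 = 1.16, v̄ = (0.00+0.76)/2 = 0.38 → q = 11.3×1.16×0.38 = 4.981 m³/s
Panel 2-3: Δb = 9.4 m, d̄ = (2.32+0.93)/2 = 1.625, v̄ = (0.76+0.49)/2 = 0.625 → q = 9.4×1.625×0.625 = 9.547 m³/s
Panel 3-4: Δb = 2.8 m, d̄ = (0.93+0.00)/2 = 0.465, v̄ = (0.49+0.00)/2 = 0.245 → q = 2.8×0.465×0.245 = 0.3190 m³/s
Q = Σ q = 14.85 m³/s

14.8 m³/s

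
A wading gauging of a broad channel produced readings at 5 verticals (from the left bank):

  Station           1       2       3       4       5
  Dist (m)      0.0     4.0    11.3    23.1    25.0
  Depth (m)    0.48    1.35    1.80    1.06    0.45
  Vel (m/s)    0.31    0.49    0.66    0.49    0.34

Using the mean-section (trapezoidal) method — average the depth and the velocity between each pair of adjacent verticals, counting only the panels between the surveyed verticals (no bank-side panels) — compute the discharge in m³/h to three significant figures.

66100 m³/h

Panel 1-2: Δb = 4 m, d̄ = (0.48+1.35)/2 = 0.915, v̄ = (0.31+0.49)/2 = 0.4 → q = 4×0.915×0.4 = 1.464 m³/s
Panel 2-3: Δb = 7.3 m, d̄ = (1.35+1.80)/2 = 1.575, v̄ = (0.49+0.66)/2 = 0.575 → q = 7.3×1.575×0.575 = 6.611 m³/s
Panel 3-4: Δb = 11.8 m, d̄ = (1.80+1.06)/2 = 1.43, v̄ = (0.66+0.49)/2 = 0.575 → q = 11.8×1.43×0.575 = 9.703 m³/s
Panel 4-5: Δb = 1.9 m, d̄ = (1.06+0.45)/2 = 0.755, v̄ = (0.49+0.34)/2 = 0.415 → q = 1.9×0.755×0.415 = 0.5953 m³/s
Q = Σ q = 18.37 m³/s
= 18.37 × 3600 = 66140 m³/h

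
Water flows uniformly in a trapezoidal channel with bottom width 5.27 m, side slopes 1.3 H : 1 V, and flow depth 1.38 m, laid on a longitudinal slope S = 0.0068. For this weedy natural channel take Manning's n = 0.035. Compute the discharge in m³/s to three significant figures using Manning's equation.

A = (b + z·y)·y = (5.27 + 1.3×1.38)×1.38 = 9.748 m²
P = b + 2y√(1+z²) = 5.27 + 2×1.38×√(1+1.3²) = 9.797 m
R = A/P = 9.748/9.797 = 0.9951 m
Q = (1/n)·A·R^(2/3)·S^(1/2) = (1/0.035) × 9.748 × 0.9951^(2/3) × 0.0068^(1/2) = 22.89 m³/s

22.9 m³/s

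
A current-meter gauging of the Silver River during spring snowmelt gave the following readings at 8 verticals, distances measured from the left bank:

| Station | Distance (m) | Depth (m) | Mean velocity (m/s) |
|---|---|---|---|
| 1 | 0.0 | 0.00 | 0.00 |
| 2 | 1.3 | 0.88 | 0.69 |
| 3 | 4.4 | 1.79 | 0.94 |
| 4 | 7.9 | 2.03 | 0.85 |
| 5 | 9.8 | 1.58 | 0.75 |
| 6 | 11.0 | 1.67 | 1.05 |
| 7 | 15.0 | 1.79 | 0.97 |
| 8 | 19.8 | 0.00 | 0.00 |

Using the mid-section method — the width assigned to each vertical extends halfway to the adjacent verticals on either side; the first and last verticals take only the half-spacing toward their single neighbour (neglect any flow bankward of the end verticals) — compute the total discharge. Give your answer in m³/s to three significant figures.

w_2 = (4.4 − 0.0)/2 = 2.2 m; q_2 = 0.69 × 0.88 × 2.2 = 1.336 m³/s
w_3 = (7.9 − 1.3)/2 = 3.3 m; q_3 = 0.94 × 1.79 × 3.3 = 5.553 m³/s
w_4 = (9.8 − 4.4)/2 = 2.7 m; q_4 = 0.85 × 2.03 × 2.7 = 4.659 m³/s
w_5 = (11.0 − 7.9)/2 = 1.55 m; q_5 = 0.75 × 1.58 × 1.55 = 1.837 m³/s
w_6 = (15.0 − 9.8)/2 = 2.6 m; q_6 = 1.05 × 1.67 × 2.6 = 4.559 m³/s
w_7 = (19.8 − 11.0)/2 = 4.4 m; q_7 = 0.97 × 1.79 × 4.4 = 7.640 m³/s
Stations 1, 8 contribute zero (depth or velocity is 0).
Q = Σ qᵢ = 25.58 m³/s

25.6 m³/s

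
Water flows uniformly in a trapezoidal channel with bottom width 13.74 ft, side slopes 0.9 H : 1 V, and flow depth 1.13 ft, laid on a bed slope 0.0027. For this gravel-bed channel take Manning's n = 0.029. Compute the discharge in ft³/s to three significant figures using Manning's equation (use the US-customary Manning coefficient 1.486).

44.2 ft³/s

A = (b + z·y)·y = (13.74 + 0.9×1.13)×1.13 = 16.68 ft²
P = b + 2y√(1+z²) = 13.74 + 2×1.13×√(1+0.9²) = 16.78 ft
R = A/P = 16.68/16.78 = 0.9937 ft
Q = (1.486/n)·A·R^(2/3)·S^(1/2) = (1.486/0.029) × 16.68 × 0.9937^(2/3) × 0.0027^(1/2) = 44.21 ft³/s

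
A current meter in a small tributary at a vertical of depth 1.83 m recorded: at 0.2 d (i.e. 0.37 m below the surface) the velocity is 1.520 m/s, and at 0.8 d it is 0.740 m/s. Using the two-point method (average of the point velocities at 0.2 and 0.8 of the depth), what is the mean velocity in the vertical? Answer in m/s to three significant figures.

v̄ = (1.520 + 0.740) / 2 = 1.130 m/s

1.13 m/s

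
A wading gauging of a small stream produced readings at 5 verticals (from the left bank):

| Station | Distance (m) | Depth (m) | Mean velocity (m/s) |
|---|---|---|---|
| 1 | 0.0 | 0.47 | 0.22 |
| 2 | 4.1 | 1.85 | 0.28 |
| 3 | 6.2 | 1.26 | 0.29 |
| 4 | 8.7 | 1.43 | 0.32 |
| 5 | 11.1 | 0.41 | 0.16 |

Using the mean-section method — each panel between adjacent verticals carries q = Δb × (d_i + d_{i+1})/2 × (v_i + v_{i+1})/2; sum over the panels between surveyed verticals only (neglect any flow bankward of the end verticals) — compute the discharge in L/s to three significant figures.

Panel 1-2: Δb = 4.1 m, d̄ = (0.47+1.85)/2 = 1.16, v̄ = (0.22+0.28)/2 = 0.25 → q = 4.1×1.16×0.25 = 1.189 m³/s
Panel 2-3: Δb = 2.1 m, d̄ = (1.85+1.26)/2 = 1.555, v̄ = (0.28+0.29)/2 = 0.285 → q = 2.1×1.555×0.285 = 0.9307 m³/s
Panel 3-4: Δb = 2.5 m, d̄ = (1.26+1.43)/2 = 1.345, v̄ = (0.29+0.32)/2 = 0.305 → q = 2.5×1.345×0.305 = 1.026 m³/s
Panel 4-5: Δb = 2.4 m, d̄ = (1.43+0.41)/2 = 0.92, v̄ = (0.32+0.16)/2 = 0.24 → q = 2.4×0.92×0.24 = 0.5299 m³/s
Q = Σ q = 3.675 m³/s
= 3.675 × 1000 = 3675 L/s

3680 L/s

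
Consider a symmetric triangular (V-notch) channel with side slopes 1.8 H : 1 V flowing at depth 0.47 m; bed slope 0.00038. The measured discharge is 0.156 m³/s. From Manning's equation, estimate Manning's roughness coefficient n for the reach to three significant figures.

A = z·y² = 1.8×0.47² = 0.3976 m²
P = 2y√(1+z²) = 2×0.47×√(1+1.8²) = 1.936 m
R = A/P = 0.3976/1.936 = 0.2054 m
n = (1/Q)·A·R^(2/3)·S^(1/2) = (1/0.156) × 0.3976 × 0.3482 × 0.01949 = 0.01730

0.0173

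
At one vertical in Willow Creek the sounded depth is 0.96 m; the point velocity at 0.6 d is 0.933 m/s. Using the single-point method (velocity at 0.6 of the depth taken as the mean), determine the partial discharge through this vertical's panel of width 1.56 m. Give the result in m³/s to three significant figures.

1.40 m³/s

v̄ = v₀.₆ = 0.933 m/s
q = v̄ × d × w = 0.9330 × 0.96 × 1.56 = 1.397 m³/s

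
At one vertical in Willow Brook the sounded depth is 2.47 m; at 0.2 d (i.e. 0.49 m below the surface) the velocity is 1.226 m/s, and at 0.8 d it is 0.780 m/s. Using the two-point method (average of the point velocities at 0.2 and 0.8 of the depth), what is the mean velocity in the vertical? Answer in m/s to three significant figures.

v̄ = (1.226 + 0.780) / 2 = 1.003 m/s

1.00 m/s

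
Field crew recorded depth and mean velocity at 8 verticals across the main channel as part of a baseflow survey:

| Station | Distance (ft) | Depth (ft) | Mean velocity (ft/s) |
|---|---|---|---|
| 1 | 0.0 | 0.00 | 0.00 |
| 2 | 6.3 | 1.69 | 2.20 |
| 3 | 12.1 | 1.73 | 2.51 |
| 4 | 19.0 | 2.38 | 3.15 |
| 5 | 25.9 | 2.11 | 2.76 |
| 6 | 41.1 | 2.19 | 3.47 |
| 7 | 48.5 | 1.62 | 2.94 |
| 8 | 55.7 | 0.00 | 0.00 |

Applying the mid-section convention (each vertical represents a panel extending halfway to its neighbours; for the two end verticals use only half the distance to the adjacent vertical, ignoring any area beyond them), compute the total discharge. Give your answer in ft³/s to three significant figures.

287 ft³/s

w_2 = (12.1 − 0.0)/2 = 6.05 ft; q_2 = 2.20 × 1.69 × 6.05 = 22.49 ft³/s
w_3 = (19.0 − 6.3)/2 = 6.35 ft; q_3 = 2.51 × 1.73 × 6.35 = 27.57 ft³/s
w_4 = (25.9 − 12.1)/2 = 6.9 ft; q_4 = 3.15 × 2.38 × 6.9 = 51.73 ft³/s
w_5 = (41.1 − 19.0)/2 = 11.05 ft; q_5 = 2.76 × 2.11 × 11.05 = 64.35 ft³/s
w_6 = (48.5 − 25.9)/2 = 11.3 ft; q_6 = 3.47 × 2.19 × 11.3 = 85.87 ft³/s
w_7 = (55.7 − 41.1)/2 = 7.3 ft; q_7 = 2.94 × 1.62 × 7.3 = 34.77 ft³/s
Stations 1, 8 contribute zero (depth or velocity is 0).
Q = Σ qᵢ = 286.8 ft³/s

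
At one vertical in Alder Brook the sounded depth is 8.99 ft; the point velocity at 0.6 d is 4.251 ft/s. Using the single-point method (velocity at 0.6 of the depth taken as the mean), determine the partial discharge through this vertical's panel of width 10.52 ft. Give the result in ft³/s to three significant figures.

v̄ = v₀.₆ = 4.251 ft/s
q = v̄ × d × w = 4.251 × 8.99 × 10.52 = 402.0 ft³/s

402 ft³/s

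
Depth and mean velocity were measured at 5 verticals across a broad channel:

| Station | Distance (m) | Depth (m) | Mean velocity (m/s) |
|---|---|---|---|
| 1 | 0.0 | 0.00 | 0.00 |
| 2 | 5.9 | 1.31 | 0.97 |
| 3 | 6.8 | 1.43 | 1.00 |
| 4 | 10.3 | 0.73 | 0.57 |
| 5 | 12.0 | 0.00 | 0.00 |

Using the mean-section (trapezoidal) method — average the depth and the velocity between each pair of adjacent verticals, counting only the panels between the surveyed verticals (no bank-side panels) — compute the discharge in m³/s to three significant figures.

6.23 m³/s

Panel 1-2: Δb = 5.9 m, d̄ = (0.00+1.31)/2 = 0.655, v̄ = (0.00+0.97)/2 = 0.485 → q = 5.9×0.655×0.485 = 1.874 m³/s
Panel 2-3: Δb = 0.9 m, d̄ = (1.31+1.43)/2 = 1.37, v̄ = (0.97+1.00)/2 = 0.985 → q = 0.9×1.37×0.985 = 1.215 m³/s
Panel 3-4: Δb = 3.5 m, d̄ = (1.43+0.73)/2 = 1.08, v̄ = (1.00+0.57)/2 = 0.785 → q = 3.5×1.08×0.785 = 2.967 m³/s
Panel 4-5: Δb = 1.7 m, d̄ = (0.73+0.00)/2 = 0.365, v̄ = (0.57+0.00)/2 = 0.285 → q = 1.7×0.365×0.285 = 0.1768 m³/s
Q = Σ q = 6.233 m³/s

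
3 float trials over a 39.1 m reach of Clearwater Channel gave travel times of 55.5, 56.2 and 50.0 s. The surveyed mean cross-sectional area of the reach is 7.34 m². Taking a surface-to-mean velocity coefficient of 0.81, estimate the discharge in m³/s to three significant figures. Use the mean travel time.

t̄ = (55.5 + 56.2 + 50.0) / 3 = 53.9 s
v_surface = L / t̄ = 39.1 / 53.9 = 0.7254 m/s
v_mean = 0.81 × 0.7254 = 0.5876 m/s
Q = A × v_mean = 7.34 × 0.5876 = 4.313 m³/s

4.31 m³/s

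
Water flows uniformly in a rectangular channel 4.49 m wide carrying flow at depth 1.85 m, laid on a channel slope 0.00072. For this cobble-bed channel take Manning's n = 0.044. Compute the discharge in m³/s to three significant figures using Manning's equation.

5.11 m³/s

A = b·y = 4.49 × 1.85 = 8.307 m²
P = b + 2y = 4.49 + 2×1.85 = 8.190 m
R = A/P = 8.307/8.190 = 1.014 m
Q = (1/n)·A·R^(2/3)·S^(1/2) = (1/0.044) × 8.307 × 1.014^(2/3) × 0.00072^(1/2) = 5.114 m³/s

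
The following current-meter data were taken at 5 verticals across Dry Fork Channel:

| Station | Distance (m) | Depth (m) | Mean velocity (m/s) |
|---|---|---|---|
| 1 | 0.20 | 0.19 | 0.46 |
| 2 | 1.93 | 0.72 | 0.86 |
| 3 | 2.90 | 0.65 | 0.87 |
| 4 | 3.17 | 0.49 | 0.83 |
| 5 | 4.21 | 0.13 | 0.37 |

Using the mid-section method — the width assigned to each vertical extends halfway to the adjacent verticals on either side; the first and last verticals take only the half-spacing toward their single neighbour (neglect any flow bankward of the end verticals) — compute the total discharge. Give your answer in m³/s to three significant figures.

w_1 = (1.93 − 0.20)/2 = 0.865 m; q_1 = 0.46 × 0.19 × 0.865 = 0.07560 m³/s
w_2 = (2.90 − 0.20)/2 = 1.35 m; q_2 = 0.86 × 0.72 × 1.35 = 0.8359 m³/s
w_3 = (3.17 − 1.93)/2 = 0.62 m; q_3 = 0.87 × 0.65 × 0.62 = 0.3506 m³/s
w_4 = (4.21 − 2.90)/2 = 0.655 m; q_4 = 0.83 × 0.49 × 0.655 = 0.2664 m³/s
w_5 = (4.21 − 3.17)/2 = 0.52 m; q_5 = 0.37 × 0.13 × 0.52 = 0.02501 m³/s
Q = Σ qᵢ = 1.554 m³/s

1.55 m³/s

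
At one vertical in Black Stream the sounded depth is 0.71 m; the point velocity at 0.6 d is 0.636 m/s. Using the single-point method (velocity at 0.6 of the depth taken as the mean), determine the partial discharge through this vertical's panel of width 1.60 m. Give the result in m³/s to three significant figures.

v̄ = v₀.₆ = 0.636 m/s
q = v̄ × d × w = 0.6360 × 0.71 × 1.60 = 0.7225 m³/s

0.722 m³/s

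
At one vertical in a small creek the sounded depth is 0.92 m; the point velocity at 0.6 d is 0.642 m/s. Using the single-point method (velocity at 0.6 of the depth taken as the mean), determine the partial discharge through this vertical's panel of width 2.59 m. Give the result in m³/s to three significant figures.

1.53 m³/s

v̄ = v₀.₆ = 0.642 m/s
q = v̄ × d × w = 0.6420 × 0.92 × 2.59 = 1.530 m³/s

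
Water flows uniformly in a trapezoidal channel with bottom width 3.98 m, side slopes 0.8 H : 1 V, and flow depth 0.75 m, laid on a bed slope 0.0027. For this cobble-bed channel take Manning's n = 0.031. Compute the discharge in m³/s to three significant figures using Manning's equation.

4.01 m³/s

A = (b + z·y)·y = (3.98 + 0.8×0.75)×0.75 = 3.435 m²
P = b + 2y√(1+z²) = 3.98 + 2×0.75×√(1+0.8²) = 5.901 m
R = A/P = 3.435/5.901 = 0.5821 m
Q = (1/n)·A·R^(2/3)·S^(1/2) = (1/0.031) × 3.435 × 0.5821^(2/3) × 0.0027^(1/2) = 4.014 m³/s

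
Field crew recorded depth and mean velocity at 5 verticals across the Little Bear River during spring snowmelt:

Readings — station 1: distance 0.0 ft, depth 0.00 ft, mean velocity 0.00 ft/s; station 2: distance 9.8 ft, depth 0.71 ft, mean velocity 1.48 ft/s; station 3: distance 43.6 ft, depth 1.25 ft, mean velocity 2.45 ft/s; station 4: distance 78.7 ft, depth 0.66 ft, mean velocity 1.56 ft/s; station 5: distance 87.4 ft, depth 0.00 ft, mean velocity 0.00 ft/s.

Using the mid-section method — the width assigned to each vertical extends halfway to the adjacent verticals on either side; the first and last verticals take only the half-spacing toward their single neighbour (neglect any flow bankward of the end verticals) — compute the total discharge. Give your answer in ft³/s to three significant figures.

w_2 = (43.6 − 0.0)/2 = 21.8 ft; q_2 = 1.48 × 0.71 × 21.8 = 22.91 ft³/s
w_3 = (78.7 − 9.8)/2 = 34.45 ft; q_3 = 2.45 × 1.25 × 34.45 = 105.5 ft³/s
w_4 = (87.4 − 43.6)/2 = 21.9 ft; q_4 = 1.56 × 0.66 × 21.9 = 22.55 ft³/s
Stations 1, 5 contribute zero (depth or velocity is 0).
Q = Σ qᵢ = 151.0 ft³/s

151 ft³/s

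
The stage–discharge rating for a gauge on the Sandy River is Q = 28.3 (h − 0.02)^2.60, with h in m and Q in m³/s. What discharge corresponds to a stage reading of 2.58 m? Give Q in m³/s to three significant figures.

326 m³/s

Q = 28.3 × (2.58 − 0.02)^2.60 = 28.3 × 2.56^2.60 = 326.0 m³/s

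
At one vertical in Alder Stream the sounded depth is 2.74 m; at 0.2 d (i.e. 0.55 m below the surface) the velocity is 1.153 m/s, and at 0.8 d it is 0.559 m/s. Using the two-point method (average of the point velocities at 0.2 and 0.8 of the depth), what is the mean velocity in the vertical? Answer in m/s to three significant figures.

0.856 m/s

v̄ = (1.153 + 0.559) / 2 = 0.8560 m/s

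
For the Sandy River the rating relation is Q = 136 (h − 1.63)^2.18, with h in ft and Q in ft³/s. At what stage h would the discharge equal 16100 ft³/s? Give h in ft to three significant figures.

10.6 ft

h − h₀ = (Q/C)^(1/b) = (16100/136)^(1/2.18) = 8.934 ft
h = 1.63 + 8.934 = 10.56 ft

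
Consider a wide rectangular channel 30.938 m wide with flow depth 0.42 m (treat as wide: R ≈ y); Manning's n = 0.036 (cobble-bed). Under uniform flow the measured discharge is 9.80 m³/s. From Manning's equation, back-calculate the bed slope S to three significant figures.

0.00234

A = b·y = 30.938 × 0.42 = 12.99 m²
Wide channel: R ≈ y = 0.42 m
S = (Q·n / (1·A·R^(2/3)))² = (9.80×0.036 / (1×12.99×0.5608))² = 0.002344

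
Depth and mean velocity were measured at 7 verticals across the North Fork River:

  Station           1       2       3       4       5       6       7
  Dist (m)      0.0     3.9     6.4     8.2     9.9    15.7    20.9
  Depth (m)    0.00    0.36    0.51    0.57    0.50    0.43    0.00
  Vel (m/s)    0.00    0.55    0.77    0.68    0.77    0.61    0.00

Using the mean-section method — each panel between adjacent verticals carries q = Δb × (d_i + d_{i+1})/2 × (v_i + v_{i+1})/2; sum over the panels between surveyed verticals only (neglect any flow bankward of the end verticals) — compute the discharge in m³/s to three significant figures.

Panel 1-2: Δb = 3.9 m, d̄ = (0.00+0.36)/2 = 0.18, v̄ = (0.00+0.55)/2 = 0.275 → q = 3.9×0.18×0.275 = 0.1931 m³/s
Panel 2-3: Δb = 2.5 m, d̄ = (0.36+0.51)/2 = 0.435, v̄ = (0.55+0.77)/2 = 0.66 → q = 2.5×0.435×0.66 = 0.7178 m³/s
Panel 3-4: Δb = 1.8 m, d̄ = (0.51+0.57)/2 = 0.54, v̄ = (0.77+0.68)/2 = 0.725 → q = 1.8×0.54×0.725 = 0.7047 m³/s
Panel 4-5: Δb = 1.7 m, d̄ = (0.57+0.50)/2 = 0.535, v̄ = (0.68+0.77)/2 = 0.725 → q = 1.7×0.535×0.725 = 0.6594 m³/s
Panel 5-6: Δb = 5.8 m, d̄ = (0.50+0.43)/2 = 0.465, v̄ = (0.77+0.61)/2 = 0.69 → q = 5.8×0.465×0.69 = 1.861 m³/s
Panel 6-7: Δb = 5.2 m, d̄ = (0.43+0.00)/2 = 0.215, v̄ = (0.61+0.00)/2 = 0.305 → q = 5.2×0.215×0.305 = 0.3410 m³/s
Q = Σ q = 4.477 m³/s

4.48 m³/s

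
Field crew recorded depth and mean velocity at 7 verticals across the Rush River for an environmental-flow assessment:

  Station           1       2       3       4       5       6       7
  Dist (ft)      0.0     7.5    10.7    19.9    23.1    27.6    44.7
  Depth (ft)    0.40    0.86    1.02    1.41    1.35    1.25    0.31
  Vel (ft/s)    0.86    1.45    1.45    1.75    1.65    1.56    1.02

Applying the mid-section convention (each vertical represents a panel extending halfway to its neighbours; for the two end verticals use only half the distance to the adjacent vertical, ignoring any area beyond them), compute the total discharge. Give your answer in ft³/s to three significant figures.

w_1 = (7.5 − 0.0)/2 = 3.75 ft; q_1 = 0.86 × 0.40 × 3.75 = 1.290 ft³/s
w_2 = (10.7 − 0.0)/2 = 5.35 ft; q_2 = 1.45 × 0.86 × 5.35 = 6.671 ft³/s
w_3 = (19.9 − 7.5)/2 = 6.2 ft; q_3 = 1.45 × 1.02 × 6.2 = 9.170 ft³/s
w_4 = (23.1 − 10.7)/2 = 6.2 ft; q_4 = 1.75 × 1.41 × 6.2 = 15.30 ft³/s
w_5 = (27.6 − 19.9)/2 = 3.85 ft; q_5 = 1.65 × 1.35 × 3.85 = 8.576 ft³/s
w_6 = (44.7 − 23.1)/2 = 10.8 ft; q_6 = 1.56 × 1.25 × 10.8 = 21.06 ft³/s
w_7 = (44.7 − 27.6)/2 = 8.55 ft; q_7 = 1.02 × 0.31 × 8.55 = 2.704 ft³/s
Q = Σ qᵢ = 64.77 ft³/s

64.8 ft³/s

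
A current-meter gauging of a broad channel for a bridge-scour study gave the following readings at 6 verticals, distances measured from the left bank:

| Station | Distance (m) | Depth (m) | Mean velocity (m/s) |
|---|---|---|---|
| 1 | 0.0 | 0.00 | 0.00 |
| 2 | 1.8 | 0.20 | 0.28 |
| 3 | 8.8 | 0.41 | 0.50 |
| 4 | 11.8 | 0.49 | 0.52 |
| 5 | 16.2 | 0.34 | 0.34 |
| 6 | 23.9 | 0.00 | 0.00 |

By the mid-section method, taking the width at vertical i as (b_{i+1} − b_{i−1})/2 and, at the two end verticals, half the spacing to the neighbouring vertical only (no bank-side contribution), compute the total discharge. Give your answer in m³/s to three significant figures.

w_2 = (8.8 − 0.0)/2 = 4.4 m; q_2 = 0.28 × 0.20 × 4.4 = 0.2464 m³/s
w_3 = (11.8 − 1.8)/2 = 5 m; q_3 = 0.50 × 0.41 × 5 = 1.025 m³/s
w_4 = (16.2 − 8.8)/2 = 3.7 m; q_4 = 0.52 × 0.49 × 3.7 = 0.9428 m³/s
w_5 = (23.9 − 11.8)/2 = 6.05 m; q_5 = 0.34 × 0.34 × 6.05 = 0.6994 m³/s
Stations 1, 6 contribute zero (depth or velocity is 0).
Q = Σ qᵢ = 2.914 m³/s

2.91 m³/s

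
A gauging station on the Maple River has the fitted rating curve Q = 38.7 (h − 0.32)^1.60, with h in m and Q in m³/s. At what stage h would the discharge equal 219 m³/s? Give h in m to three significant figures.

h − h₀ = (Q/C)^(1/b) = (219/38.7)^(1/1.60) = 2.954 m
h = 0.32 + 2.954 = 3.274 m

3.27 m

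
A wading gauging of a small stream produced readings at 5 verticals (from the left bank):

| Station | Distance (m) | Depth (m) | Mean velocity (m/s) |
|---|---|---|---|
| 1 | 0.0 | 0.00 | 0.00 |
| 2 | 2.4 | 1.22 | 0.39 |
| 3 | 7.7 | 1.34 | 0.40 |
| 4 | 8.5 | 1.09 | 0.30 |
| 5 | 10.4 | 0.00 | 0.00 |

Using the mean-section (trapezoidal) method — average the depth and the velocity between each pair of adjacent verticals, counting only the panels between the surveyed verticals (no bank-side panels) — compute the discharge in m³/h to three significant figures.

Panel 1-2: Δb = 2.4 m, d̄ = (0.00+1.22)/2 = 0.61, v̄ = (0.00+0.39)/2 = 0.195 → q = 2.4×0.61×0.195 = 0.2855 m³/s
Panel 2-3: Δb = 5.3 m, d̄ = (1.22+1.34)/2 = 1.28, v̄ = (0.39+0.40)/2 = 0.395 → q = 5.3×1.28×0.395 = 2.680 m³/s
Panel 3-4: Δb = 0.8 m, d̄ = (1.34+1.09)/2 = 1.215, v̄ = (0.40+0.30)/2 = 0.35 → q = 0.8×1.215×0.35 = 0.3402 m³/s
Panel 4-5: Δb = 1.9 m, d̄ = (1.09+0.00)/2 = 0.545, v̄ = (0.30+0.00)/2 = 0.15 → q = 1.9×0.545×0.15 = 0.1553 m³/s
Q = Σ q = 3.461 m³/s
= 3.461 × 3600 = 12460 m³/h

12500 m³/h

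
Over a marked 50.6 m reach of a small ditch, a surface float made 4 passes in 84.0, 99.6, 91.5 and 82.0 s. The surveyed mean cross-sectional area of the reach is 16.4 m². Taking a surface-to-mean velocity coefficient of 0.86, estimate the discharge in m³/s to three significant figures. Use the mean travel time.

7.99 m³/s

t̄ = (84.0 + 99.6 + 91.5 + 82.0) / 4 = 89.275 s
v_surface = L / t̄ = 50.6 / 89.275 = 0.5668 m/s
v_mean = 0.86 × 0.5668 = 0.4874 m/s
Q = A × v_mean = 16.4 × 0.4874 = 7.994 m³/s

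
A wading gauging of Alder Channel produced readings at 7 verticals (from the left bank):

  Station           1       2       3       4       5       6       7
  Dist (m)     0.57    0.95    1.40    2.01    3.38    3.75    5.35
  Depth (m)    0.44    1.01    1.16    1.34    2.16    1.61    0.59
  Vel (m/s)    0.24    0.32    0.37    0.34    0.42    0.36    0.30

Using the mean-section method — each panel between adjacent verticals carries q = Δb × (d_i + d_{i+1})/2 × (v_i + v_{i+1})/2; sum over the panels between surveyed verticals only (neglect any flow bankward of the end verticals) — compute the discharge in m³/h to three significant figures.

Panel 1-2: Δb = 0.38 m, d̄ = (0.44+1.01)/2 = 0.725, v̄ = (0.24+0.32)/2 = 0.28 → q = 0.38×0.725×0.28 = 0.07714 m³/s
Panel 2-3: Δb = 0.45 m, d̄ = (1.01+1.16)/2 = 1.085, v̄ = (0.32+0.37)/2 = 0.345 → q = 0.45×1.085×0.345 = 0.1684 m³/s
Panel 3-4: Δb = 0.61 m, d̄ = (1.16+1.34)/2 = 1.25, v̄ = (0.37+0.34)/2 = 0.355 → q = 0.61×1.25×0.355 = 0.2707 m³/s
Panel 4-5: Δb = 1.37 m, d̄ = (1.34+2.16)/2 = 1.75, v̄ = (0.34+0.42)/2 = 0.38 → q = 1.37×1.75×0.38 = 0.9111 m³/s
Panel 5-6: Δb = 0.37 m, d̄ = (2.16+1.61)/2 = 1.885, v̄ = (0.42+0.36)/2 = 0.39 → q = 0.37×1.885×0.39 = 0.2720 m³/s
Panel 6-7: Δb = 1.6 m, d̄ = (1.61+0.59)/2 = 1.1, v̄ = (0.36+0.30)/2 = 0.33 → q = 1.6×1.1×0.33 = 0.5808 m³/s
Q = Σ q = 2.280 m³/s
= 2.280 × 3600 = 8208 m³/h

8210 m³/h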